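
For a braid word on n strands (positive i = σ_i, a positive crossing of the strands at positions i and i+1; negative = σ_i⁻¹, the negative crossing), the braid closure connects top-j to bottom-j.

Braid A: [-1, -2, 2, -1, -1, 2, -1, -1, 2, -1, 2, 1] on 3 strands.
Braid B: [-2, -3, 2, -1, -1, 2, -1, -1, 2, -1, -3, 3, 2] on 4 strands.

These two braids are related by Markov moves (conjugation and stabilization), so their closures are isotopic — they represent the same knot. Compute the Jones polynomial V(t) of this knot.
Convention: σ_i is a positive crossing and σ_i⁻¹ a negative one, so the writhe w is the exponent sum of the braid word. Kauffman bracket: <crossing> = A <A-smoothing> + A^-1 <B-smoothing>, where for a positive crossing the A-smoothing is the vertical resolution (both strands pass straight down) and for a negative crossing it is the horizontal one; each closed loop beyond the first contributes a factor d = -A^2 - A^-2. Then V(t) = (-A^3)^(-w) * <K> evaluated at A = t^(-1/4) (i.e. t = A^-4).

-t^2 + 3*t - 4 + 6*t^-1 - 6*t^-2 + 6*t^-3 - 5*t^-4 + 3*t^-5 - t^-6

Derivation:
Markov-equivalent braids have isotopic closures, hence identical knot invariants. Strip the Markov moves from each word to reach a common short braid β, then compute V(t) once on β.
Braid A: s1^-1 s2^-1 s2 s1^-1 s1^-1 s2 s1^-1 s1^-1 s2 s1^-1 s2 s1 on 3 strands reduces by inverse Markov moves (closure unchanged at each step):
  Deconjugate: the word is γ·β·γ⁻¹ with γ = s1^-1 s2^-1 (prefix) and γ⁻¹ = s2 s1 (suffix); strip both.
Reduced to β = s2 s1^-1 s1^-1 s2 s1^-1 s1^-1 s2 s1^-1 on 3 strands, 8 crossings.
Braid B: s2^-1 s3^-1 s2 s1^-1 s1^-1 s2 s1^-1 s1^-1 s2 s1^-1 s3^-1 s3 s2 on 4 strands reduces by inverse Markov moves (closure unchanged at each step):
  Deconjugate: the word is γ·β·γ⁻¹ with γ = s2^-1 s3^-1 (prefix) and γ⁻¹ = s3 s2 (suffix); strip both.
  Destabilize: the word has the form β·s3^-1 where s3^-1 occurs only as the final letter (β ∈ B_3); drop it and the last strand → 3 strands.
Reduced to β = s2 s1^-1 s1^-1 s2 s1^-1 s1^-1 s2 s1^-1 on 3 strands, 8 crossings.
Both give the same β = s2 s1^-1 s1^-1 s2 s1^-1 s1^-1 s2 s1^-1 on 3 strands, so one state sum suffices:
Braid: s2 s1^-1 s1^-1 s2 s1^-1 s1^-1 s2 s1^-1 on 3 strands, 8 crossings.
Writhe w = (#positive) - (#negative) = 3 - 5 = -2.
Computing the Kauffman bracket via state sum. There are 2^8 = 256 states.
Smooth each crossing (0=||, 1=⌣⌢); contribution A^(Σ sign_k(1-2s_k)) * d^(L-1).
Tabulate the states by total A-exponent and number of loops L (A-exp: L × count):
  A^8: L=6 ×1
  A^6: L=5 ×8
  A^4: L=4 ×28
  A^2: L=3 ×55, L=5 ×1
  A^0: L=2 ×63, L=4 ×7
  A^-2: L=1 ×35, L=3 ×21
  A^-4: L=2 ×26, L=4 ×2
  A^-6: L=3 ×8
  A^-8: L=4 ×1
Each group contributes A^e * Σ count * d^(L-1):
Powers of d = -A^2 - A^-2: d^2 = A^4 + 2 + A^-4; d^3 = -A^6 - 3*A^2 - 3*A^-2 - A^-6; d^4 = A^8 + 4*A^4 + 6 + 4*A^-4 + A^-8; d^5 = -A^10 - 5*A^6 - 10*A^2 - 10*A^-2 - 5*A^-6 - A^-10.
  A^8 * (d^5) = -A^18 - 5*A^14 - 10*A^10 - 10*A^6 - 5*A^2 - A^-2
  A^6 * (8*d^4) = 8*A^14 + 32*A^10 + 48*A^6 + 32*A^2 + 8*A^-2
  A^4 * (28*d^3) = -28*A^10 - 84*A^6 - 84*A^2 - 28*A^-2
  A^2 * (55*d^2 + d^4) = A^10 + 59*A^6 + 116*A^2 + 59*A^-2 + A^-6
  A^0 * (63*d + 7*d^3) = -7*A^6 - 84*A^2 - 84*A^-2 - 7*A^-6
  A^-2 * (35 + 21*d^2) = 21*A^2 + 77*A^-2 + 21*A^-6
  A^-4 * (26*d + 2*d^3) = -2*A^2 - 32*A^-2 - 32*A^-6 - 2*A^-10
  A^-6 * (8*d^2) = 8*A^-2 + 16*A^-6 + 8*A^-10
  A^-8 * (d^3) = -A^-2 - 3*A^-6 - 3*A^-10 - A^-14
Summing the groups: <K> = -A^18 + 3*A^14 - 5*A^10 + 6*A^6 - 6*A^2 + 6*A^-2 - 4*A^-6 + 3*A^-10 - A^-14
Normalise by the writhe: (-A^3)^(-w) = (-A^3)^(2) = A^6, so f(A) = A^6 * <K> = -A^24 + 3*A^20 - 5*A^16 + 6*A^12 - 6*A^8 + 6*A^4 - 4 + 3*A^-4 - A^-8.
Substitute A = t^(-1/4), i.e. A^e → t^(-e/4): V(t) = -t^2 + 3*t - 4 + 6*t^-1 - 6*t^-2 + 6*t^-3 - 5*t^-4 + 3*t^-5 - t^-6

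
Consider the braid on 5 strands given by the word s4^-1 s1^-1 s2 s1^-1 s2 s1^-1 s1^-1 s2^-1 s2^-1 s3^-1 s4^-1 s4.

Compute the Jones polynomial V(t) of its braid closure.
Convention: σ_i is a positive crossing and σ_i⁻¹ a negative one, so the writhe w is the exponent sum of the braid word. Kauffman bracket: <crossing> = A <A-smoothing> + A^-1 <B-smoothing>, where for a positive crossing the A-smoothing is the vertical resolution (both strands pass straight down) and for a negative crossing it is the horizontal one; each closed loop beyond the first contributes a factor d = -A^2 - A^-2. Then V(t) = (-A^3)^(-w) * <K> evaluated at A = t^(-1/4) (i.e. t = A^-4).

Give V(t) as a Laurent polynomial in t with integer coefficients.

2*t^-1 - 2*t^-2 + 3*t^-3 - 3*t^-4 + 2*t^-5 - 2*t^-6 + t^-7

Derivation:
The presented braid s4^-1 s1^-1 s2 s1^-1 s2 s1^-1 s1^-1 s2^-1 s2^-1 s3^-1 s4^-1 s4 on 5 strands reduces by inverse Markov moves (closure unchanged at each step):
  Deconjugate: the word is γ·β·γ⁻¹ with γ = s4^-1 (prefix) and γ⁻¹ = s4 (suffix); strip both.
  Destabilize: the word has the form β·s4^-1 where s4^-1 occurs only as the final letter (β ∈ B_4); drop it and the last strand → 4 strands.
  Destabilize: the word has the form β·s3^-1 where s3^-1 occurs only as the final letter (β ∈ B_3); drop it and the last strand → 3 strands.
Reduced to β = s1^-1 s2 s1^-1 s2 s1^-1 s1^-1 s2^-1 s2^-1 on 3 strands, 8 crossings.
Compute on β:
Braid: s1^-1 s2 s1^-1 s2 s1^-1 s1^-1 s2^-1 s2^-1 on 3 strands, 8 crossings.
Writhe w = (#positive) - (#negative) = 2 - 6 = -4.
Enumerate smoothing states for the bracket polynomial. There are 2^8 = 256 states.
For each crossing: s=0 is the vertical smoothing, s=1 horizontal. Crossing k contributes A^(sign_k * (1 - 2*s_k)); loop factor d = -A^2 - A^-2.
Tabulate the states by total A-exponent and number of loops L (A-exp: L × count):
  A^8: L=5 ×1
  A^6: L=4 ×8
  A^4: L=3 ×26, L=5 ×2
  A^2: L=2 ×41, L=4 ×15
  A^0: L=1 ×26, L=3 ×43, L=5 ×1
  A^-2: L=2 ×47, L=4 ×9
  A^-4: L=1 ×11, L=3 ×16, L=5 ×1
  A^-6: L=2 ×6, L=4 ×2
  A^-8: L=3 ×1
Each group contributes A^e * Σ count * d^(L-1):
Powers of d = -A^2 - A^-2: d^2 = A^4 + 2 + A^-4; d^3 = -A^6 - 3*A^2 - 3*A^-2 - A^-6; d^4 = A^8 + 4*A^4 + 6 + 4*A^-4 + A^-8.
  A^8 * (d^4) = A^16 + 4*A^12 + 6*A^8 + 4*A^4 + 1
  A^6 * (8*d^3) = -8*A^12 - 24*A^8 - 24*A^4 - 8
  A^4 * (26*d^2 + 2*d^4) = 2*A^12 + 34*A^8 + 64*A^4 + 34 + 2*A^-4
  A^2 * (41*d + 15*d^3) = -15*A^8 - 86*A^4 - 86 - 15*A^-4
  A^0 * (26 + 43*d^2 + d^4) = A^8 + 47*A^4 + 118 + 47*A^-4 + A^-8
  A^-2 * (47*d + 9*d^3) = -9*A^4 - 74 - 74*A^-4 - 9*A^-8
  A^-4 * (11 + 16*d^2 + d^4) = A^4 + 20 + 49*A^-4 + 20*A^-8 + A^-12
  A^-6 * (6*d + 2*d^3) = -2 - 12*A^-4 - 12*A^-8 - 2*A^-12
  A^-8 * (d^2) = A^-4 + 2*A^-8 + A^-12
Summing the groups: <K> = A^16 - 2*A^12 + 2*A^8 - 3*A^4 + 3 - 2*A^-4 + 2*A^-8
Normalise by the writhe: (-A^3)^(-w) = (-A^3)^(4) = A^12, so f(A) = A^12 * <K> = A^28 - 2*A^24 + 2*A^20 - 3*A^16 + 3*A^12 - 2*A^8 + 2*A^4.
Substitute A = t^(-1/4), i.e. A^e → t^(-e/4): V(t) = 2*t^-1 - 2*t^-2 + 3*t^-3 - 3*t^-4 + 2*t^-5 - 2*t^-6 + t^-7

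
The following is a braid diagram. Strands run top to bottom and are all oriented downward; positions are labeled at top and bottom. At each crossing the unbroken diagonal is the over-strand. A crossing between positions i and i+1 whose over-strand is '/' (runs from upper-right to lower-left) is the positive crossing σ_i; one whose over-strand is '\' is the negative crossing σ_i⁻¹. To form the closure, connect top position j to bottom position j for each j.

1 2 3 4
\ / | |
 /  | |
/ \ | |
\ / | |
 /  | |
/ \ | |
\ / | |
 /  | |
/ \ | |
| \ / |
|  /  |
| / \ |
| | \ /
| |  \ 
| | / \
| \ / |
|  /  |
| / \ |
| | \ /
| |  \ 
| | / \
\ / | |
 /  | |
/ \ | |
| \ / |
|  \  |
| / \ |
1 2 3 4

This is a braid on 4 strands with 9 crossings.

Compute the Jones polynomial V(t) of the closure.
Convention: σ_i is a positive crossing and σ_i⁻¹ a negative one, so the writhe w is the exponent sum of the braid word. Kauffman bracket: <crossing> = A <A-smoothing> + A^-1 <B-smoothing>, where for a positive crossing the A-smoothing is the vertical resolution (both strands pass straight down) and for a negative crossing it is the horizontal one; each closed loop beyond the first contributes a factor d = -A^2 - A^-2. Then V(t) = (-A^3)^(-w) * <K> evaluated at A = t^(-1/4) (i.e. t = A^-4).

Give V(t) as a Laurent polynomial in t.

t^7 - 2*t^6 + 3*t^5 - 4*t^4 + 4*t^3 - 4*t^2 + 3*t - 1 + t^-1

Derivation:
Reading the diagram top to bottom ('/'-over between positions i,i+1 = s_i, '\'-over = s_i^-1): braid word = s1 s1 s1 s2 s3^-1 s2 s3^-1 s1 s2^-1.
Braid: s1 s1 s1 s2 s3^-1 s2 s3^-1 s1 s2^-1 on 4 strands, 9 crossings.
Writhe w = (#positive) - (#negative) = 6 - 3 = 3.
Enumerate smoothing states for the bracket polynomial. There are 2^9 = 512 states.
Smooth each crossing (0=||, 1=⌣⌢); contribution A^(Σ sign_k(1-2s_k)) * d^(L-1).
Tabulate the states by total A-exponent and number of loops L (A-exp: L × count):
  A^9: L=3 ×1
  A^7: L=2 ×7, L=4 ×2
  A^5: L=1 ×12, L=3 ×24
  A^3: L=2 ×66, L=4 ×18
  A^1: L=1 ×35, L=3 ×84, L=5 ×7
  A^-1: L=2 ×73, L=4 ×52, L=6 ×1
  A^-3: L=3 ×68, L=5 ×16
  A^-5: L=4 ×34, L=6 ×2
  A^-7: L=5 ×9
  A^-9: L=6 ×1
Each group contributes A^e * Σ count * d^(L-1):
Powers of d = -A^2 - A^-2: d^2 = A^4 + 2 + A^-4; d^3 = -A^6 - 3*A^2 - 3*A^-2 - A^-6; d^4 = A^8 + 4*A^4 + 6 + 4*A^-4 + A^-8; d^5 = -A^10 - 5*A^6 - 10*A^2 - 10*A^-2 - 5*A^-6 - A^-10.
  A^9 * (d^2) = A^13 + 2*A^9 + A^5
  A^7 * (7*d + 2*d^3) = -2*A^13 - 13*A^9 - 13*A^5 - 2*A
  A^5 * (12 + 24*d^2) = 24*A^9 + 60*A^5 + 24*A
  A^3 * (66*d + 18*d^3) = -18*A^9 - 120*A^5 - 120*A - 18*A^-3
  A^1 * (35 + 84*d^2 + 7*d^4) = 7*A^9 + 112*A^5 + 245*A + 112*A^-3 + 7*A^-7
  A^-1 * (73*d + 52*d^3 + d^5) = -A^9 - 57*A^5 - 239*A - 239*A^-3 - 57*A^-7 - A^-11
  A^-3 * (68*d^2 + 16*d^4) = 16*A^5 + 132*A + 232*A^-3 + 132*A^-7 + 16*A^-11
  A^-5 * (34*d^3 + 2*d^5) = -2*A^5 - 44*A - 122*A^-3 - 122*A^-7 - 44*A^-11 - 2*A^-15
  A^-7 * (9*d^4) = 9*A + 36*A^-3 + 54*A^-7 + 36*A^-11 + 9*A^-15
  A^-9 * (d^5) = -A - 5*A^-3 - 10*A^-7 - 10*A^-11 - 5*A^-15 - A^-19
Summing the groups: <K> = -A^13 + A^9 - 3*A^5 + 4*A - 4*A^-3 + 4*A^-7 - 3*A^-11 + 2*A^-15 - A^-19
Normalise by the writhe: (-A^3)^(-w) = (-A^3)^(-3) = -A^-9, so f(A) = -A^-9 * <K> = A^4 - 1 + 3*A^-4 - 4*A^-8 + 4*A^-12 - 4*A^-16 + 3*A^-20 - 2*A^-24 + A^-28.
Substitute A = t^(-1/4), i.e. A^e → t^(-e/4): V(t) = t^7 - 2*t^6 + 3*t^5 - 4*t^4 + 4*t^3 - 4*t^2 + 3*t - 1 + t^-1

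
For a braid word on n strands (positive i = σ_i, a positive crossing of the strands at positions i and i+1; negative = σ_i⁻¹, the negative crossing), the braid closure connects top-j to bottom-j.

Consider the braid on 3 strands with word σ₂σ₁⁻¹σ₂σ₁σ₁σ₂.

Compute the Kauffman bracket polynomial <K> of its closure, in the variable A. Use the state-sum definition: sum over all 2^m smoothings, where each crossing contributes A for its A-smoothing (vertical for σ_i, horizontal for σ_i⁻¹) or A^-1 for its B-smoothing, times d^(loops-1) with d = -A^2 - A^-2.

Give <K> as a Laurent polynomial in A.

Braid: s2 s1^-1 s2 s1 s1 s2 on 3 strands, 6 crossings.
Writhe w = (#positive) - (#negative) = 5 - 1 = 4.
State-sum expansion of <K>. There are 2^6 = 64 states.
Smooth each crossing (0=||, 1=⌣⌢); contribution A^(Σ sign_k(1-2s_k)) * d^(L-1).
Tabulate the states by total A-exponent and number of loops L (A-exp: L × count):
  A^6: L=2 ×1
  A^4: L=1 ×3, L=3 ×3
  A^2: L=2 ×14, L=4 ×1
  A^0: L=1 ×10, L=3 ×10
  A^-2: L=2 ×13, L=4 ×2
  A^-4: L=3 ×6
  A^-6: L=4 ×1
Each group contributes A^e * Σ count * d^(L-1):
Powers of d = -A^2 - A^-2: d^2 = A^4 + 2 + A^-4; d^3 = -A^6 - 3*A^2 - 3*A^-2 - A^-6.
  A^6 * (d) = -A^8 - A^4
  A^4 * (3 + 3*d^2) = 3*A^8 + 9*A^4 + 3
  A^2 * (14*d + d^3) = -A^8 - 17*A^4 - 17 - A^-4
  A^0 * (10 + 10*d^2) = 10*A^4 + 30 + 10*A^-4
  A^-2 * (13*d + 2*d^3) = -2*A^4 - 19 - 19*A^-4 - 2*A^-8
  A^-4 * (6*d^2) = 6 + 12*A^-4 + 6*A^-8
  A^-6 * (d^3) = -1 - 3*A^-4 - 3*A^-8 - A^-12
Summing the groups: <K> = A^8 - A^4 + 2 - A^-4 + A^-8 - A^-12

Answer: A^8 - A^4 + 2 - A^-4 + A^-8 - A^-12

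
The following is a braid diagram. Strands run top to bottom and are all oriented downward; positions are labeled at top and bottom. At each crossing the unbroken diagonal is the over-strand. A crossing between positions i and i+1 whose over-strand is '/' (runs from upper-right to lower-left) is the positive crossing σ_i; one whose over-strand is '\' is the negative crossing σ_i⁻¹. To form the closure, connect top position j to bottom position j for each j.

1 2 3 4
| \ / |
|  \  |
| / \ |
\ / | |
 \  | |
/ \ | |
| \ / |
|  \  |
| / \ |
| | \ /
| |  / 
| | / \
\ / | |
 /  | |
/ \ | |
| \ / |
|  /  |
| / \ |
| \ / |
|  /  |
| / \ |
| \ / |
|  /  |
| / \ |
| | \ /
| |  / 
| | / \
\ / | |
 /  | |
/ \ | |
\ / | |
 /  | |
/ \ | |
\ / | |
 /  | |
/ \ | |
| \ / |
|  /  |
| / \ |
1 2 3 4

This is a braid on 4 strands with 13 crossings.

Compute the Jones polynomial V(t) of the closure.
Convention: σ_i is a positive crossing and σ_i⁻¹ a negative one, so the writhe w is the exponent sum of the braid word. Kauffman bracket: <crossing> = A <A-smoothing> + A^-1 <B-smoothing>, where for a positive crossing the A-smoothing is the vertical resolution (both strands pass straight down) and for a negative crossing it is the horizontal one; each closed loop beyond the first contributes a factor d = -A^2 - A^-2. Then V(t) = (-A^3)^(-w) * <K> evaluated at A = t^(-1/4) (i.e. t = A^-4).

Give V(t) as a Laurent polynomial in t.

t^10 - 3*t^9 + 4*t^8 - 6*t^7 + 6*t^6 - 5*t^5 + 5*t^4 - 2*t^3 + t^2

Derivation:
Reading the diagram top to bottom ('/'-over between positions i,i+1 = s_i, '\'-over = s_i^-1): braid word = s2^-1 s1^-1 s2^-1 s3 s1 s2 s2 s2 s3 s1 s1 s1 s2.
The presented braid s2^-1 s1^-1 s2^-1 s3 s1 s2 s2 s2 s3 s1 s1 s1 s2 on 4 strands reduces by inverse Markov moves (closure unchanged at each step):
  Deconjugate: the word is γ·β·γ⁻¹ with γ = s2^-1 (prefix) and γ⁻¹ = s2 (suffix); strip both.
  Deconjugate: the word is γ·β·γ⁻¹ with γ = s1^-1 (prefix) and γ⁻¹ = s1 (suffix); strip both.
Reduced to β = s2^-1 s3 s1 s2 s2 s2 s3 s1 s1 on 4 strands, 9 crossings.
Compute on β:
Braid: s2^-1 s3 s1 s2 s2 s2 s3 s1 s1 on 4 strands, 9 crossings.
Writhe w = (#positive) - (#negative) = 8 - 1 = 7.
Computing the Kauffman bracket via state sum. There are 2^9 = 512 states.
Smooth each crossing (0=||, 1=⌣⌢); contribution A^(Σ sign_k(1-2s_k)) * d^(L-1).
Tabulate the states by total A-exponent and number of loops L (A-exp: L × count):
  A^9: L=3 ×1
  A^7: L=2 ×5, L=4 ×4
  A^5: L=1 ×6, L=3 ×27, L=5 ×3
  A^3: L=2 ×57, L=4 ×26, L=6 ×1
  A^1: L=1 ×39, L=3 ×77, L=5 ×10
  A^-1: L=2 ×81, L=4 ×44, L=6 ×1
  A^-3: L=3 ×73, L=5 ×11
  A^-5: L=4 ×35, L=6 ×1
  A^-7: L=5 ×9
  A^-9: L=6 ×1
Each group contributes A^e * Σ count * d^(L-1):
Powers of d = -A^2 - A^-2: d^2 = A^4 + 2 + A^-4; d^3 = -A^6 - 3*A^2 - 3*A^-2 - A^-6; d^4 = A^8 + 4*A^4 + 6 + 4*A^-4 + A^-8; d^5 = -A^10 - 5*A^6 - 10*A^2 - 10*A^-2 - 5*A^-6 - A^-10.
  A^9 * (d^2) = A^13 + 2*A^9 + A^5
  A^7 * (5*d + 4*d^3) = -4*A^13 - 17*A^9 - 17*A^5 - 4*A
  A^5 * (6 + 27*d^2 + 3*d^4) = 3*A^13 + 39*A^9 + 78*A^5 + 39*A + 3*A^-3
  A^3 * (57*d + 26*d^3 + d^5) = -A^13 - 31*A^9 - 145*A^5 - 145*A - 31*A^-3 - A^-7
  A^1 * (39 + 77*d^2 + 10*d^4) = 10*A^9 + 117*A^5 + 253*A + 117*A^-3 + 10*A^-7
  A^-1 * (81*d + 44*d^3 + d^5) = -A^9 - 49*A^5 - 223*A - 223*A^-3 - 49*A^-7 - A^-11
  A^-3 * (73*d^2 + 11*d^4) = 11*A^5 + 117*A + 212*A^-3 + 117*A^-7 + 11*A^-11
  A^-5 * (35*d^3 + d^5) = -A^5 - 40*A - 115*A^-3 - 115*A^-7 - 40*A^-11 - A^-15
  A^-7 * (9*d^4) = 9*A + 36*A^-3 + 54*A^-7 + 36*A^-11 + 9*A^-15
  A^-9 * (d^5) = -A - 5*A^-3 - 10*A^-7 - 10*A^-11 - 5*A^-15 - A^-19
Summing the groups: <K> = -A^13 + 2*A^9 - 5*A^5 + 5*A - 6*A^-3 + 6*A^-7 - 4*A^-11 + 3*A^-15 - A^-19
Normalise by the writhe: (-A^3)^(-w) = (-A^3)^(-7) = -A^-21, so f(A) = -A^-21 * <K> = A^-8 - 2*A^-12 + 5*A^-16 - 5*A^-20 + 6*A^-24 - 6*A^-28 + 4*A^-32 - 3*A^-36 + A^-40.
Substitute A = t^(-1/4), i.e. A^e → t^(-e/4): V(t) = t^10 - 3*t^9 + 4*t^8 - 6*t^7 + 6*t^6 - 5*t^5 + 5*t^4 - 2*t^3 + t^2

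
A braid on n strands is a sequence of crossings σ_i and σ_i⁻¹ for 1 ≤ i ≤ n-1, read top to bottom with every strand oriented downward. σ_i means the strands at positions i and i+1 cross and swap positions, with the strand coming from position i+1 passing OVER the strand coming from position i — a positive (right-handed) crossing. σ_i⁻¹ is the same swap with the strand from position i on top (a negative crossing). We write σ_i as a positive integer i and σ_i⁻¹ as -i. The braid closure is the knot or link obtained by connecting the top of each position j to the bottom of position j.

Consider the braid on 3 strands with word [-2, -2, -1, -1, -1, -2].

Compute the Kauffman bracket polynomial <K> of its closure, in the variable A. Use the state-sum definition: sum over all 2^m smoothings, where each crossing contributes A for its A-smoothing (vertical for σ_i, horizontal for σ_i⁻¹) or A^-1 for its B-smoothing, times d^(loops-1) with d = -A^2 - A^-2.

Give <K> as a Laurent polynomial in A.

Braid: s2^-1 s2^-1 s1^-1 s1^-1 s1^-1 s2^-1 on 3 strands, 6 crossings.
Writhe w = (#positive) - (#negative) = 0 - 6 = -6.
Computing the Kauffman bracket via state sum. There are 2^6 = 64 states.
Each crossing splits two ways (0=vertical, 1=horizontal). The state's weight is A^(#A-smoothings - #B-smoothings) * d^(loops - 1).
Tabulate the states by total A-exponent and number of loops L (A-exp: L × count):
  A^6: L=5 ×1
  A^4: L=4 ×6
  A^2: L=3 ×15
  A^0: L=2 ×18, L=4 ×2
  A^-2: L=1 ×9, L=3 ×6
  A^-4: L=2 ×6
  A^-6: L=3 ×1
Each group contributes A^e * Σ count * d^(L-1):
Powers of d = -A^2 - A^-2: d^2 = A^4 + 2 + A^-4; d^3 = -A^6 - 3*A^2 - 3*A^-2 - A^-6; d^4 = A^8 + 4*A^4 + 6 + 4*A^-4 + A^-8.
  A^6 * (d^4) = A^14 + 4*A^10 + 6*A^6 + 4*A^2 + A^-2
  A^4 * (6*d^3) = -6*A^10 - 18*A^6 - 18*A^2 - 6*A^-2
  A^2 * (15*d^2) = 15*A^6 + 30*A^2 + 15*A^-2
  A^0 * (18*d + 2*d^3) = -2*A^6 - 24*A^2 - 24*A^-2 - 2*A^-6
  A^-2 * (9 + 6*d^2) = 6*A^2 + 21*A^-2 + 6*A^-6
  A^-4 * (6*d) = -6*A^-2 - 6*A^-6
  A^-6 * (d^2) = A^-2 + 2*A^-6 + A^-10
Summing the groups: <K> = A^14 - 2*A^10 + A^6 - 2*A^2 + 2*A^-2 + A^-10

Answer: A^14 - 2*A^10 + A^6 - 2*A^2 + 2*A^-2 + A^-10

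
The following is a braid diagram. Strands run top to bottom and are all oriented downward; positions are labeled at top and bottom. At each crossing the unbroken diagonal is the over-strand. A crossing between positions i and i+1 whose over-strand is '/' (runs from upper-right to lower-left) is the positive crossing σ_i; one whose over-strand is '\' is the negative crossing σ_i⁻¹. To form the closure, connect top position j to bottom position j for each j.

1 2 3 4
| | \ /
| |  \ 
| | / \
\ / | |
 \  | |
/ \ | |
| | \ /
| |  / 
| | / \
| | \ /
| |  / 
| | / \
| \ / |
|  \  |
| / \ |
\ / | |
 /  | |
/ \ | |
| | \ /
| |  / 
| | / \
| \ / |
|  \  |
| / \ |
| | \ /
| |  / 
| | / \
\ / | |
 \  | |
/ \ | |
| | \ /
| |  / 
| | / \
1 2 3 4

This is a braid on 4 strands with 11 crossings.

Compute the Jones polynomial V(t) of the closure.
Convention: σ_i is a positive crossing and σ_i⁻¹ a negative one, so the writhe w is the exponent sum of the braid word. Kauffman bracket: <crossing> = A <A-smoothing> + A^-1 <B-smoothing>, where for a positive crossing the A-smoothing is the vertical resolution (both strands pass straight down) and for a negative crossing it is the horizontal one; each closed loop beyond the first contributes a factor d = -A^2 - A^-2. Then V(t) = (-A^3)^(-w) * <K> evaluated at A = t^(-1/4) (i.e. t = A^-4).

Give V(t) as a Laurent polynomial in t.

Reading the diagram top to bottom ('/'-over between positions i,i+1 = s_i, '\'-over = s_i^-1): braid word = s3^-1 s1^-1 s3 s3 s2^-1 s1 s3 s2^-1 s3 s1^-1 s3.
The presented braid s3^-1 s1^-1 s3 s3 s2^-1 s1 s3 s2^-1 s3 s1^-1 s3 on 4 strands reduces by inverse Markov moves (closure unchanged at each step):
  Deconjugate: the word is γ·β·γ⁻¹ with γ = s3^-1 (prefix) and γ⁻¹ = s3 (suffix); strip both.
Reduced to β = s1^-1 s3 s3 s2^-1 s1 s3 s2^-1 s3 s1^-1 on 4 strands, 9 crossings.
Compute on β:
Braid: s1^-1 s3 s3 s2^-1 s1 s3 s2^-1 s3 s1^-1 on 4 strands, 9 crossings.
Writhe w = (#positive) - (#negative) = 5 - 4 = 1.
State-sum expansion of <K>. There are 2^9 = 512 states.
For each crossing: s=0 is the vertical smoothing, s=1 horizontal. Crossing k contributes A^(sign_k * (1 - 2*s_k)); loop factor d = -A^2 - A^-2.
Tabulate the states by total A-exponent and number of loops L (A-exp: L × count):
  A^9: L=4 ×1
  A^7: L=3 ×9
  A^5: L=2 ×29, L=4 ×7
  A^3: L=1 ×30, L=3 ×52, L=5 ×2
  A^1: L=2 ×83, L=4 ×43
  A^-1: L=1 ×11, L=3 ×93, L=5 ×22
  A^-3: L=2 ×19, L=4 ×58, L=6 ×7
  A^-5: L=3 ×15, L=5 ×20, L=7 ×1
  A^-7: L=4 ×6, L=6 ×3
  A^-9: L=5 ×1
Each group contributes A^e * Σ count * d^(L-1):
Powers of d = -A^2 - A^-2: d^2 = A^4 + 2 + A^-4; d^3 = -A^6 - 3*A^2 - 3*A^-2 - A^-6; d^4 = A^8 + 4*A^4 + 6 + 4*A^-4 + A^-8; d^5 = -A^10 - 5*A^6 - 10*A^2 - 10*A^-2 - 5*A^-6 - A^-10; d^6 = A^12 + 6*A^8 + 15*A^4 + 20 + 15*A^-4 + 6*A^-8 + A^-12.
  A^9 * (d^3) = -A^15 - 3*A^11 - 3*A^7 - A^3
  A^7 * (9*d^2) = 9*A^11 + 18*A^7 + 9*A^3
  A^5 * (29*d + 7*d^3) = -7*A^11 - 50*A^7 - 50*A^3 - 7*A^-1
  A^3 * (30 + 52*d^2 + 2*d^4) = 2*A^11 + 60*A^7 + 146*A^3 + 60*A^-1 + 2*A^-5
  A^1 * (83*d + 43*d^3) = -43*A^7 - 212*A^3 - 212*A^-1 - 43*A^-5
  A^-1 * (11 + 93*d^2 + 22*d^4) = 22*A^7 + 181*A^3 + 329*A^-1 + 181*A^-5 + 22*A^-9
  A^-3 * (19*d + 58*d^3 + 7*d^5) = -7*A^7 - 93*A^3 - 263*A^-1 - 263*A^-5 - 93*A^-9 - 7*A^-13
  A^-5 * (15*d^2 + 20*d^4 + d^6) = A^7 + 26*A^3 + 110*A^-1 + 170*A^-5 + 110*A^-9 + 26*A^-13 + A^-17
  A^-7 * (6*d^3 + 3*d^5) = -3*A^3 - 21*A^-1 - 48*A^-5 - 48*A^-9 - 21*A^-13 - 3*A^-17
  A^-9 * (d^4) = A^-1 + 4*A^-5 + 6*A^-9 + 4*A^-13 + A^-17
Summing the groups: <K> = -A^15 + A^11 - 2*A^7 + 3*A^3 - 3*A^-1 + 3*A^-5 - 3*A^-9 + 2*A^-13 - A^-17
Normalise by the writhe: (-A^3)^(-w) = (-A^3)^(-1) = -A^-3, so f(A) = -A^-3 * <K> = A^12 - A^8 + 2*A^4 - 3 + 3*A^-4 - 3*A^-8 + 3*A^-12 - 2*A^-16 + A^-20.
Substitute A = t^(-1/4), i.e. A^e → t^(-e/4): V(t) = t^5 - 2*t^4 + 3*t^3 - 3*t^2 + 3*t - 3 + 2*t^-1 - t^-2 + t^-3

Answer: t^5 - 2*t^4 + 3*t^3 - 3*t^2 + 3*t - 3 + 2*t^-1 - t^-2 + t^-3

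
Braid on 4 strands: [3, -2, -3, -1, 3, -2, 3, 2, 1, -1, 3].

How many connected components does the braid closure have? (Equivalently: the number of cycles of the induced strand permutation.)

1

Derivation:
Track the strand permutation on 4 strands, starting from identity.
  step 1: s3 swaps positions 3,4 -> [1 2 4 3]
  step 2: s2^-1 swaps positions 2,3 -> [1 4 2 3]
  step 3: s3^-1 swaps positions 3,4 -> [1 4 3 2]
  step 4: s1^-1 swaps positions 1,2 -> [4 1 3 2]
  step 5: s3 swaps positions 3,4 -> [4 1 2 3]
  step 6: s2^-1 swaps positions 2,3 -> [4 2 1 3]
  step 7: s3 swaps positions 3,4 -> [4 2 3 1]
  step 8: s2 swaps positions 2,3 -> [4 3 2 1]
  step 9: s1 swaps positions 1,2 -> [3 4 2 1]
  step 10: s1^-1 swaps positions 1,2 -> [4 3 2 1]
  step 11: s3 swaps positions 3,4 -> [4 3 1 2]
Final permutation (position -> original strand): [4 3 1 2]
Closure components = cycle count of this permutation = 1.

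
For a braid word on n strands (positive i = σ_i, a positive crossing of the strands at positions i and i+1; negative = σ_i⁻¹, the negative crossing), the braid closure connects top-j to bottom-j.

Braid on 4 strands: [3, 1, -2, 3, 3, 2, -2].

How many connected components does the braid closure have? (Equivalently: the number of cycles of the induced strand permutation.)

1

Derivation:
Track the strand permutation on 4 strands, starting from identity.
  step 1: s3 swaps positions 3,4 -> [1 2 4 3]
  step 2: s1 swaps positions 1,2 -> [2 1 4 3]
  step 3: s2^-1 swaps positions 2,3 -> [2 4 1 3]
  step 4: s3 swaps positions 3,4 -> [2 4 3 1]
  step 5: s3 swaps positions 3,4 -> [2 4 1 3]
  step 6: s2 swaps positions 2,3 -> [2 1 4 3]
  step 7: s2^-1 swaps positions 2,3 -> [2 4 1 3]
Final permutation (position -> original strand): [2 4 1 3]
Closure components = cycle count of this permutation = 1.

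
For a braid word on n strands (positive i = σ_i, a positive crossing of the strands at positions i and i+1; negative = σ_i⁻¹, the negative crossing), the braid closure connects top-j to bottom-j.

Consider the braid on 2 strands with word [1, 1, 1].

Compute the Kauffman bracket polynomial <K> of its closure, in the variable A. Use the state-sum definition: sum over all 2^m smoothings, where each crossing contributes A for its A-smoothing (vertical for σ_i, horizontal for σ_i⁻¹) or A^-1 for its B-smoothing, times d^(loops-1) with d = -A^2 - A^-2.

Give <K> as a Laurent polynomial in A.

Braid: s1 s1 s1 on 2 strands, 3 crossings.
Writhe w = (#positive) - (#negative) = 3 - 0 = 3.
Computing the Kauffman bracket via state sum. There are 2^3 = 8 states.
Smooth each crossing (0=||, 1=⌣⌢); contribution A^(Σ sign_k(1-2s_k)) * d^(L-1).
  state 000: A-exp=+3, loops=2, term = A^3 * d^1
  state 001: A-exp=+1, loops=1, term = A^1 * d^0
  state 010: A-exp=+1, loops=1, term = A^1 * d^0
  state 011: A-exp=-1, loops=2, term = A^-1 * d^1
  state 100: A-exp=+1, loops=1, term = A^1 * d^0
  state 101: A-exp=-1, loops=2, term = A^-1 * d^1
  state 110: A-exp=-1, loops=2, term = A^-1 * d^1
  state 111: A-exp=-3, loops=3, term = A^-3 * d^2
Collect the terms by A-exponent (count of states per loop number):
Powers of d = -A^2 - A^-2: d^2 = A^4 + 2 + A^-4.
  A^3 * (d) = -A^5 - A
  A^1 * (3) = 3*A
  A^-1 * (3*d) = -3*A - 3*A^-3
  A^-3 * (d^2) = A + 2*A^-3 + A^-7
Summing the groups: <K> = -A^5 - A^-3 + A^-7

Answer: -A^5 - A^-3 + A^-7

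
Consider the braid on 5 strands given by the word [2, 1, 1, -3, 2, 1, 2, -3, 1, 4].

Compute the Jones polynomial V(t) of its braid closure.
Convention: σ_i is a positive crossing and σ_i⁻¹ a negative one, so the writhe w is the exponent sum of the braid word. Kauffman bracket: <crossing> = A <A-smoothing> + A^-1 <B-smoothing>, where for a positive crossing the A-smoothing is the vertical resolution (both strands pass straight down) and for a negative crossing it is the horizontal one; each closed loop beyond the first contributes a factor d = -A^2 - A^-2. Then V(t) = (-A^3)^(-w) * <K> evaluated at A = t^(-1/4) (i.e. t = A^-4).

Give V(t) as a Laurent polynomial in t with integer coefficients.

-t^7 + 2*t^6 - 2*t^5 + 2*t^4 - 2*t^3 + 2*t^2 - t + 1

Derivation:
The presented braid s2 s1 s1 s3^-1 s2 s1 s2 s3^-1 s1 s4 on 5 strands reduces by inverse Markov moves (closure unchanged at each step):
  Destabilize: the word has the form β·s4 where s4 occurs only as the final letter (β ∈ B_4); drop it and the last strand → 4 strands.
Reduced to β = s2 s1 s1 s3^-1 s2 s1 s2 s3^-1 s1 on 4 strands, 9 crossings.
Compute on β:
Braid: s2 s1 s1 s3^-1 s2 s1 s2 s3^-1 s1 on 4 strands, 9 crossings.
Writhe w = (#positive) - (#negative) = 7 - 2 = 5.
State-sum expansion of <K>. There are 2^9 = 512 states.
Each crossing splits two ways (0=vertical, 1=horizontal). The state's weight is A^(#A-smoothings - #B-smoothings) * d^(loops - 1).
Tabulate the states by total A-exponent and number of loops L (A-exp: L × count):
  A^9: L=4 ×1
  A^7: L=3 ×9
  A^5: L=2 ×28, L=4 ×8
  A^3: L=1 ×32, L=3 ×48, L=5 ×4
  A^1: L=2 ×91, L=4 ×34, L=6 ×1
  A^-1: L=1 ×23, L=3 ×92, L=5 ×11
  A^-3: L=2 ×43, L=4 ×40, L=6 ×1
  A^-5: L=1 ×4, L=3 ×26, L=5 ×6
  A^-7: L=2 ×4, L=4 ×5
  A^-9: L=3 ×1
Each group contributes A^e * Σ count * d^(L-1):
Powers of d = -A^2 - A^-2: d^2 = A^4 + 2 + A^-4; d^3 = -A^6 - 3*A^2 - 3*A^-2 - A^-6; d^4 = A^8 + 4*A^4 + 6 + 4*A^-4 + A^-8; d^5 = -A^10 - 5*A^6 - 10*A^2 - 10*A^-2 - 5*A^-6 - A^-10.
  A^9 * (d^3) = -A^15 - 3*A^11 - 3*A^7 - A^3
  A^7 * (9*d^2) = 9*A^11 + 18*A^7 + 9*A^3
  A^5 * (28*d + 8*d^3) = -8*A^11 - 52*A^7 - 52*A^3 - 8*A^-1
  A^3 * (32 + 48*d^2 + 4*d^4) = 4*A^11 + 64*A^7 + 152*A^3 + 64*A^-1 + 4*A^-5
  A^1 * (91*d + 34*d^3 + d^5) = -A^11 - 39*A^7 - 203*A^3 - 203*A^-1 - 39*A^-5 - A^-9
  A^-1 * (23 + 92*d^2 + 11*d^4) = 11*A^7 + 136*A^3 + 273*A^-1 + 136*A^-5 + 11*A^-9
  A^-3 * (43*d + 40*d^3 + d^5) = -A^7 - 45*A^3 - 173*A^-1 - 173*A^-5 - 45*A^-9 - A^-13
  A^-5 * (4 + 26*d^2 + 6*d^4) = 6*A^3 + 50*A^-1 + 92*A^-5 + 50*A^-9 + 6*A^-13
  A^-7 * (4*d + 5*d^3) = -5*A^-1 - 19*A^-5 - 19*A^-9 - 5*A^-13
  A^-9 * (d^2) = A^-5 + 2*A^-9 + A^-13
Summing the groups: <K> = -A^15 + A^11 - 2*A^7 + 2*A^3 - 2*A^-1 + 2*A^-5 - 2*A^-9 + A^-13
Normalise by the writhe: (-A^3)^(-w) = (-A^3)^(-5) = -A^-15, so f(A) = -A^-15 * <K> = 1 - A^-4 + 2*A^-8 - 2*A^-12 + 2*A^-16 - 2*A^-20 + 2*A^-24 - A^-28.
Substitute A = t^(-1/4), i.e. A^e → t^(-e/4): V(t) = -t^7 + 2*t^6 - 2*t^5 + 2*t^4 - 2*t^3 + 2*t^2 - t + 1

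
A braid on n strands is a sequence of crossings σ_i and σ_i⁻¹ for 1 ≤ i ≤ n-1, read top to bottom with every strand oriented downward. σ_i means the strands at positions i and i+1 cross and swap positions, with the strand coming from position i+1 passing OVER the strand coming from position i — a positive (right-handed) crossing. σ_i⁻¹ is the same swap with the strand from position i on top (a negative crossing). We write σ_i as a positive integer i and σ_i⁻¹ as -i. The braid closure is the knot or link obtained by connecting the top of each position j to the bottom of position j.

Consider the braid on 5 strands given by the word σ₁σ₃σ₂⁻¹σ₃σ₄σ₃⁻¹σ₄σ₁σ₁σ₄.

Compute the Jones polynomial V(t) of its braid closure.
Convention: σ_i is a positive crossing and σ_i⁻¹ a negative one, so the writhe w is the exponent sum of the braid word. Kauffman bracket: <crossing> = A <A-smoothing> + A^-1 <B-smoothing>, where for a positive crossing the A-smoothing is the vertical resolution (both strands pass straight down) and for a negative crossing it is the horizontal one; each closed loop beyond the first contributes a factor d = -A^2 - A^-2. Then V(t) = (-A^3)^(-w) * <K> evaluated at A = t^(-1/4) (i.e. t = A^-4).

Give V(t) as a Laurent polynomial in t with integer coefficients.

t^10 - 2*t^9 + 2*t^8 - 4*t^7 + 4*t^6 - 3*t^5 + 3*t^4 - t^3 + t^2

Derivation:
Braid: s1 s3 s2^-1 s3 s4 s3^-1 s4 s1 s1 s4 on 5 strands, 10 crossings.
Writhe w = (#positive) - (#negative) = 8 - 2 = 6.
State-sum expansion of <K>. There are 2^10 = 1024 states.
For each crossing: s=0 is the vertical smoothing, s=1 horizontal. Crossing k contributes A^(sign_k * (1 - 2*s_k)); loop factor d = -A^2 - A^-2.
Tabulate the states by total A-exponent and number of loops L (A-exp: L × count):
  A^10: L=3 ×1
  A^8: L=2 ×6, L=4 ×4
  A^6: L=1 ×9, L=3 ×32, L=5 ×4
  A^4: L=2 ×70, L=4 ×49, L=6 ×1
  A^2: L=1 ×30, L=3 ×149, L=5 ×31
  A^0: L=2 ×99, L=4 ×144, L=6 ×9
  A^-2: L=3 ×136, L=5 ×73, L=7 ×1
  A^-4: L=4 ×101, L=6 ×19
  A^-6: L=5 ×43, L=7 ×2
  A^-8: L=6 ×10
  A^-10: L=7 ×1
Each group contributes A^e * Σ count * d^(L-1):
Powers of d = -A^2 - A^-2: d^2 = A^4 + 2 + A^-4; d^3 = -A^6 - 3*A^2 - 3*A^-2 - A^-6; d^4 = A^8 + 4*A^4 + 6 + 4*A^-4 + A^-8; d^5 = -A^10 - 5*A^6 - 10*A^2 - 10*A^-2 - 5*A^-6 - A^-10; d^6 = A^12 + 6*A^8 + 15*A^4 + 20 + 15*A^-4 + 6*A^-8 + A^-12.
  A^10 * (d^2) = A^14 + 2*A^10 + A^6
  A^8 * (6*d + 4*d^3) = -4*A^14 - 18*A^10 - 18*A^6 - 4*A^2
  A^6 * (9 + 32*d^2 + 4*d^4) = 4*A^14 + 48*A^10 + 97*A^6 + 48*A^2 + 4*A^-2
  A^4 * (70*d + 49*d^3 + d^5) = -A^14 - 54*A^10 - 227*A^6 - 227*A^2 - 54*A^-2 - A^-6
  A^2 * (30 + 149*d^2 + 31*d^4) = 31*A^10 + 273*A^6 + 514*A^2 + 273*A^-2 + 31*A^-6
  A^0 * (99*d + 144*d^3 + 9*d^5) = -9*A^10 - 189*A^6 - 621*A^2 - 621*A^-2 - 189*A^-6 - 9*A^-10
  A^-2 * (136*d^2 + 73*d^4 + d^6) = A^10 + 79*A^6 + 443*A^2 + 730*A^-2 + 443*A^-6 + 79*A^-10 + A^-14
  A^-4 * (101*d^3 + 19*d^5) = -19*A^6 - 196*A^2 - 493*A^-2 - 493*A^-6 - 196*A^-10 - 19*A^-14
  A^-6 * (43*d^4 + 2*d^6) = 2*A^6 + 55*A^2 + 202*A^-2 + 298*A^-6 + 202*A^-10 + 55*A^-14 + 2*A^-18
  A^-8 * (10*d^5) = -10*A^2 - 50*A^-2 - 100*A^-6 - 100*A^-10 - 50*A^-14 - 10*A^-18
  A^-10 * (d^6) = A^2 + 6*A^-2 + 15*A^-6 + 20*A^-10 + 15*A^-14 + 6*A^-18 + A^-22
Summing the groups: <K> = A^10 - A^6 + 3*A^2 - 3*A^-2 + 4*A^-6 - 4*A^-10 + 2*A^-14 - 2*A^-18 + A^-22
Normalise by the writhe: (-A^3)^(-w) = (-A^3)^(-6) = A^-18, so f(A) = A^-18 * <K> = A^-8 - A^-12 + 3*A^-16 - 3*A^-20 + 4*A^-24 - 4*A^-28 + 2*A^-32 - 2*A^-36 + A^-40.
Substitute A = t^(-1/4), i.e. A^e → t^(-e/4): V(t) = t^10 - 2*t^9 + 2*t^8 - 4*t^7 + 4*t^6 - 3*t^5 + 3*t^4 - t^3 + t^2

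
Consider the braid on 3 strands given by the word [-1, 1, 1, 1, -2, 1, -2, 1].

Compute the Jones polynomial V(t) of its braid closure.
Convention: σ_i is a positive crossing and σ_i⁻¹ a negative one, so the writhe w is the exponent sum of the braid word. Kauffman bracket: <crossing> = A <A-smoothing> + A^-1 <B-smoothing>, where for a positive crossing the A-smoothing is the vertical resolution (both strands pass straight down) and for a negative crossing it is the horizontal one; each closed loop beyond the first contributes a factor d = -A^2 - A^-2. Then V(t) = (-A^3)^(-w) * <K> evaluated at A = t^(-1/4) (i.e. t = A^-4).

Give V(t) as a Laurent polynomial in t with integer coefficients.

The presented braid s1^-1 s1 s1 s1 s2^-1 s1 s2^-1 s1 on 3 strands reduces by inverse Markov moves (closure unchanged at each step):
  Deconjugate: the word is γ·β·γ⁻¹ with γ = s1^-1 (prefix) and γ⁻¹ = s1 (suffix); strip both.
Reduced to β = s1 s1 s1 s2^-1 s1 s2^-1 on 3 strands, 6 crossings.
Compute on β:
Braid: s1 s1 s1 s2^-1 s1 s2^-1 on 3 strands, 6 crossings.
Writhe w = (#positive) - (#negative) = 4 - 2 = 2.
Computing the Kauffman bracket via state sum. There are 2^6 = 64 states.
Smooth each crossing (0=||, 1=⌣⌢); contribution A^(Σ sign_k(1-2s_k)) * d^(L-1).
Tabulate the states by total A-exponent and number of loops L (A-exp: L × count):
  A^6: L=3 ×1
  A^4: L=2 ×6
  A^2: L=1 ×11, L=3 ×4
  A^0: L=2 ×19, L=4 ×1
  A^-2: L=3 ×15
  A^-4: L=4 ×6
  A^-6: L=5 ×1
Each group contributes A^e * Σ count * d^(L-1):
Powers of d = -A^2 - A^-2: d^2 = A^4 + 2 + A^-4; d^3 = -A^6 - 3*A^2 - 3*A^-2 - A^-6; d^4 = A^8 + 4*A^4 + 6 + 4*A^-4 + A^-8.
  A^6 * (d^2) = A^10 + 2*A^6 + A^2
  A^4 * (6*d) = -6*A^6 - 6*A^2
  A^2 * (11 + 4*d^2) = 4*A^6 + 19*A^2 + 4*A^-2
  A^0 * (19*d + d^3) = -A^6 - 22*A^2 - 22*A^-2 - A^-6
  A^-2 * (15*d^2) = 15*A^2 + 30*A^-2 + 15*A^-6
  A^-4 * (6*d^3) = -6*A^2 - 18*A^-2 - 18*A^-6 - 6*A^-10
  A^-6 * (d^4) = A^2 + 4*A^-2 + 6*A^-6 + 4*A^-10 + A^-14
Summing the groups: <K> = A^10 - A^6 + 2*A^2 - 2*A^-2 + 2*A^-6 - 2*A^-10 + A^-14
Normalise by the writhe: (-A^3)^(-w) = (-A^3)^(-2) = A^-6, so f(A) = A^-6 * <K> = A^4 - 1 + 2*A^-4 - 2*A^-8 + 2*A^-12 - 2*A^-16 + A^-20.
Substitute A = t^(-1/4), i.e. A^e → t^(-e/4): V(t) = t^5 - 2*t^4 + 2*t^3 - 2*t^2 + 2*t - 1 + t^-1

Answer: t^5 - 2*t^4 + 2*t^3 - 2*t^2 + 2*t - 1 + t^-1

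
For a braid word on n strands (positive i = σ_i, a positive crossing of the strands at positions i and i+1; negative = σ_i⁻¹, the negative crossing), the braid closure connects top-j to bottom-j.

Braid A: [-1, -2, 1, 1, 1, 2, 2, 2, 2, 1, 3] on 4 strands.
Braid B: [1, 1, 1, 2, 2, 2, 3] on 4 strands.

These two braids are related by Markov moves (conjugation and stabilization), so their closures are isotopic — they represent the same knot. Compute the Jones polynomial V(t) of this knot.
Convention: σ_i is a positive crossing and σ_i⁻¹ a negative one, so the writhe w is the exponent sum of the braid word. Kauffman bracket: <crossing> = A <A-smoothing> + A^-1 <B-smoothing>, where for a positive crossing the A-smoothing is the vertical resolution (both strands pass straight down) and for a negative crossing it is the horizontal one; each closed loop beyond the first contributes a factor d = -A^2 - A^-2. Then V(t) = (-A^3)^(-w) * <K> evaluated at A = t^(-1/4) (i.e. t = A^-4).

Markov-equivalent braids have isotopic closures, hence identical knot invariants. Strip the Markov moves from each word to reach a common short braid β, then compute V(t) once on β.
Braid A: s1^-1 s2^-1 s1 s1 s1 s2 s2 s2 s2 s1 s3 on 4 strands reduces by inverse Markov moves (closure unchanged at each step):
  Destabilize: the word has the form β·s3 where s3 occurs only as the final letter (β ∈ B_3); drop it and the last strand → 3 strands.
  Deconjugate: the word is γ·β·γ⁻¹ with γ = s1^-1 s2^-1 (prefix) and γ⁻¹ = s2 s1 (suffix); strip both.
Reduced to β = s1 s1 s1 s2 s2 s2 on 3 strands, 6 crossings.
Braid B: s1 s1 s1 s2 s2 s2 s3 on 4 strands reduces by inverse Markov moves (closure unchanged at each step):
  Destabilize: the word has the form β·s3 where s3 occurs only as the final letter (β ∈ B_3); drop it and the last strand → 3 strands.
Reduced to β = s1 s1 s1 s2 s2 s2 on 3 strands, 6 crossings.
Both give the same β = s1 s1 s1 s2 s2 s2 on 3 strands, so one state sum suffices:
Braid: s1 s1 s1 s2 s2 s2 on 3 strands, 6 crossings.
Writhe w = (#positive) - (#negative) = 6 - 0 = 6.
State-sum expansion of <K>. There are 2^6 = 64 states.
For each crossing: s=0 is the vertical smoothing, s=1 horizontal. Crossing k contributes A^(sign_k * (1 - 2*s_k)); loop factor d = -A^2 - A^-2.
Tabulate the states by total A-exponent and number of loops L (A-exp: L × count):
  A^6: L=3 ×1
  A^4: L=2 ×6
  A^2: L=1 ×9, L=3 ×6
  A^0: L=2 ×18, L=4 ×2
  A^-2: L=3 ×15
  A^-4: L=4 ×6
  A^-6: L=5 ×1
Each group contributes A^e * Σ count * d^(L-1):
Powers of d = -A^2 - A^-2: d^2 = A^4 + 2 + A^-4; d^3 = -A^6 - 3*A^2 - 3*A^-2 - A^-6; d^4 = A^8 + 4*A^4 + 6 + 4*A^-4 + A^-8.
  A^6 * (d^2) = A^10 + 2*A^6 + A^2
  A^4 * (6*d) = -6*A^6 - 6*A^2
  A^2 * (9 + 6*d^2) = 6*A^6 + 21*A^2 + 6*A^-2
  A^0 * (18*d + 2*d^3) = -2*A^6 - 24*A^2 - 24*A^-2 - 2*A^-6
  A^-2 * (15*d^2) = 15*A^2 + 30*A^-2 + 15*A^-6
  A^-4 * (6*d^3) = -6*A^2 - 18*A^-2 - 18*A^-6 - 6*A^-10
  A^-6 * (d^4) = A^2 + 4*A^-2 + 6*A^-6 + 4*A^-10 + A^-14
Summing the groups: <K> = A^10 + 2*A^2 - 2*A^-2 + A^-6 - 2*A^-10 + A^-14
Normalise by the writhe: (-A^3)^(-w) = (-A^3)^(-6) = A^-18, so f(A) = A^-18 * <K> = A^-8 + 2*A^-16 - 2*A^-20 + A^-24 - 2*A^-28 + A^-32.
Substitute A = t^(-1/4), i.e. A^e → t^(-e/4): V(t) = t^8 - 2*t^7 + t^6 - 2*t^5 + 2*t^4 + t^2

Answer: t^8 - 2*t^7 + t^6 - 2*t^5 + 2*t^4 + t^2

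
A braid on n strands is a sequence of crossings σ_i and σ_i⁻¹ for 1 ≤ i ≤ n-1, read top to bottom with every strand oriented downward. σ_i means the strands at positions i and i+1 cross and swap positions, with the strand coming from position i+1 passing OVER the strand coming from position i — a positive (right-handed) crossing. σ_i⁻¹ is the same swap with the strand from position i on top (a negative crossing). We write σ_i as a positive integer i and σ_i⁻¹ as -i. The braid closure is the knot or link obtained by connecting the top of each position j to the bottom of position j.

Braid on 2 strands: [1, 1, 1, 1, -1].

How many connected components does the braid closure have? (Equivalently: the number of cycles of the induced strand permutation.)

Track the strand permutation on 2 strands, starting from identity.
  step 1: s1 swaps positions 1,2 -> [2 1]
  step 2: s1 swaps positions 1,2 -> [1 2]
  step 3: s1 swaps positions 1,2 -> [2 1]
  step 4: s1 swaps positions 1,2 -> [1 2]
  step 5: s1^-1 swaps positions 1,2 -> [2 1]
Final permutation (position -> original strand): [2 1]
Closure components = cycle count of this permutation = 1.

Answer: 1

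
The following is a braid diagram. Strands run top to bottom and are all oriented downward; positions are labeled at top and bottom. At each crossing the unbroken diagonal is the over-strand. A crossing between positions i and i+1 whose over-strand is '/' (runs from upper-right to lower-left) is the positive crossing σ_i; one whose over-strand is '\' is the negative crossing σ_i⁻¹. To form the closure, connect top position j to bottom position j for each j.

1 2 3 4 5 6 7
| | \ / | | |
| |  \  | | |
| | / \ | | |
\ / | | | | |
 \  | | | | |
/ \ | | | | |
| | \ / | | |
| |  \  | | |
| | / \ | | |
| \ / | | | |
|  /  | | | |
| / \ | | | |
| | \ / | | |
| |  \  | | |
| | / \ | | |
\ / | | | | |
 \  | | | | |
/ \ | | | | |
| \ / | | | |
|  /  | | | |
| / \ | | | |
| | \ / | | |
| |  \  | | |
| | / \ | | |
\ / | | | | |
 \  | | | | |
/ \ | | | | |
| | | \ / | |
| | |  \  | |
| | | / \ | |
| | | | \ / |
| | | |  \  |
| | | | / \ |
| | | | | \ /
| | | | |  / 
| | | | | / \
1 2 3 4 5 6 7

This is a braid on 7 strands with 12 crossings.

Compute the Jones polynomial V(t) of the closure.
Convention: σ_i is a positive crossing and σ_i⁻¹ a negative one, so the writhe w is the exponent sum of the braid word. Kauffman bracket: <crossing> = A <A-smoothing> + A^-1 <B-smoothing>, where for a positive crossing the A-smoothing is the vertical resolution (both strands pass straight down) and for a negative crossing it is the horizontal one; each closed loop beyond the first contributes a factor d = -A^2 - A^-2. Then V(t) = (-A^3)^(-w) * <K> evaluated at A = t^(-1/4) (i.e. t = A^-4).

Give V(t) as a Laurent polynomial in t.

Reading the diagram top to bottom ('/'-over between positions i,i+1 = s_i, '\'-over = s_i^-1): braid word = s3^-1 s1^-1 s3^-1 s2 s3^-1 s1^-1 s2 s3^-1 s1^-1 s4^-1 s5^-1 s6.
The presented braid s3^-1 s1^-1 s3^-1 s2 s3^-1 s1^-1 s2 s3^-1 s1^-1 s4^-1 s5^-1 s6 on 7 strands reduces by inverse Markov moves (closure unchanged at each step):
  Destabilize: the word has the form β·s6 where s6 occurs only as the final letter (β ∈ B_6); drop it and the last strand → 6 strands.
  Destabilize: the word has the form β·s5^-1 where s5^-1 occurs only as the final letter (β ∈ B_5); drop it and the last strand → 5 strands.
  Destabilize: the word has the form β·s4^-1 where s4^-1 occurs only as the final letter (β ∈ B_4); drop it and the last strand → 4 strands.
Reduced to β = s3^-1 s1^-1 s3^-1 s2 s3^-1 s1^-1 s2 s3^-1 s1^-1 on 4 strands, 9 crossings.
Compute on β:
Braid: s3^-1 s1^-1 s3^-1 s2 s3^-1 s1^-1 s2 s3^-1 s1^-1 on 4 strands, 9 crossings.
Writhe w = (#positive) - (#negative) = 2 - 7 = -5.
State-sum expansion of <K>. There are 2^9 = 512 states.
For each crossing: s=0 is the vertical smoothing, s=1 horizontal. Crossing k contributes A^(sign_k * (1 - 2*s_k)); loop factor d = -A^2 - A^-2.
Tabulate the states by total A-exponent and number of loops L (A-exp: L × count):
  A^9: L=7 ×1
  A^7: L=6 ×9
  A^5: L=5 ×36
  A^3: L=4 ×83, L=6 ×1
  A^1: L=3 ×118, L=5 ×8
  A^-1: L=2 ×100, L=4 ×26
  A^-3: L=1 ×41, L=3 ×42, L=5 ×1
  A^-5: L=2 ×31, L=4 ×5
  A^-7: L=3 ×9
  A^-9: L=4 ×1
Each group contributes A^e * Σ count * d^(L-1):
Powers of d = -A^2 - A^-2: d^2 = A^4 + 2 + A^-4; d^3 = -A^6 - 3*A^2 - 3*A^-2 - A^-6; d^4 = A^8 + 4*A^4 + 6 + 4*A^-4 + A^-8; d^5 = -A^10 - 5*A^6 - 10*A^2 - 10*A^-2 - 5*A^-6 - A^-10; d^6 = A^12 + 6*A^8 + 15*A^4 + 20 + 15*A^-4 + 6*A^-8 + A^-12.
  A^9 * (d^6) = A^21 + 6*A^17 + 15*A^13 + 20*A^9 + 15*A^5 + 6*A + A^-3
  A^7 * (9*d^5) = -9*A^17 - 45*A^13 - 90*A^9 - 90*A^5 - 45*A - 9*A^-3
  A^5 * (36*d^4) = 36*A^13 + 144*A^9 + 216*A^5 + 144*A + 36*A^-3
  A^3 * (83*d^3 + d^5) = -A^13 - 88*A^9 - 259*A^5 - 259*A - 88*A^-3 - A^-7
  A^1 * (118*d^2 + 8*d^4) = 8*A^9 + 150*A^5 + 284*A + 150*A^-3 + 8*A^-7
  A^-1 * (100*d + 26*d^3) = -26*A^5 - 178*A - 178*A^-3 - 26*A^-7
  A^-3 * (41 + 42*d^2 + d^4) = A^5 + 46*A + 131*A^-3 + 46*A^-7 + A^-11
  A^-5 * (31*d + 5*d^3) = -5*A - 46*A^-3 - 46*A^-7 - 5*A^-11
  A^-7 * (9*d^2) = 9*A^-3 + 18*A^-7 + 9*A^-11
  A^-9 * (d^3) = -A^-3 - 3*A^-7 - 3*A^-11 - A^-15
Summing the groups: <K> = A^21 - 3*A^17 + 5*A^13 - 6*A^9 + 7*A^5 - 7*A + 5*A^-3 - 4*A^-7 + 2*A^-11 - A^-15
Normalise by the writhe: (-A^3)^(-w) = (-A^3)^(5) = -A^15, so f(A) = -A^15 * <K> = -A^36 + 3*A^32 - 5*A^28 + 6*A^24 - 7*A^20 + 7*A^16 - 5*A^12 + 4*A^8 - 2*A^4 + 1.
Substitute A = t^(-1/4), i.e. A^e → t^(-e/4): V(t) = 1 - 2*t^-1 + 4*t^-2 - 5*t^-3 + 7*t^-4 - 7*t^-5 + 6*t^-6 - 5*t^-7 + 3*t^-8 - t^-9

Answer: 1 - 2*t^-1 + 4*t^-2 - 5*t^-3 + 7*t^-4 - 7*t^-5 + 6*t^-6 - 5*t^-7 + 3*t^-8 - t^-9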